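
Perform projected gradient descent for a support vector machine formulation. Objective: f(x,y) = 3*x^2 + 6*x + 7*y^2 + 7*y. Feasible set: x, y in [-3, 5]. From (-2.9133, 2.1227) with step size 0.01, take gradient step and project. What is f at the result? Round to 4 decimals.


Step 1: Compute gradient at (-2.9133, 2.1227).
grad_x = 2*3*-2.9133 + 6 = -11.4798
grad_y = 2*7*2.1227 + 7 = 36.7178
Step 2: Gradient step.
x_raw = -2.9133 - 0.01*-11.4798 = -2.7985
y_raw = 2.1227 - 0.01*36.7178 = 1.7555
Step 3: Project onto [-3, 5].
x_proj = clip(-2.7985) = -2.7985
y_proj = clip(1.7555) = 1.7555
Step 4: Evaluate f.
f(-2.7985, 1.7555) = 40.5655


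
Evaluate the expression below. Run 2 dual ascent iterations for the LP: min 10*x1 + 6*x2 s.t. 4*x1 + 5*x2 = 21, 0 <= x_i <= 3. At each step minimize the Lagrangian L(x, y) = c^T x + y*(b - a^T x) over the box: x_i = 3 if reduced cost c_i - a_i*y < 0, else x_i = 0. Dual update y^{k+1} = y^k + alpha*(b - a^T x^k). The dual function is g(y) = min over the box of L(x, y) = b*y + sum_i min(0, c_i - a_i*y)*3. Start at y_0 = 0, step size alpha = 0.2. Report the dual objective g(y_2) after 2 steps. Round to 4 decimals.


Dual ascent for LP: min 10*x1 + 6*x2, 4*x1 + 5*x2 = 21, 0 <= x_i <= 3
Step 1: y^k = 0.0, reduced costs: (10.0, 6.0)
  x^k = (0.0, 0.0), subgradient = b - a^T x = 21.0
  y^{k+1} = 0.0 + 0.2*21.0 = 4.2
Step 2: y^k = 4.2, reduced costs: (-6.8, -15.0)
  x^k = (3.0, 3.0), subgradient = b - a^T x = -6.0
  y^{k+1} = 4.2 + 0.2*-6.0 = 3.0
Dual objective at y_2 = 3.0: reduced costs (-2.0, -9.0), box minimizer x = (3.0, 3.0)
g(y_2) = b*y + (c1 - a1*y)*x1 + (c2 - a2*y)*x2 = 21*3.0 + (-2.0)*3.0 + (-9.0)*3.0 = 63.0 - 6.0 - 27.0 = 30.0


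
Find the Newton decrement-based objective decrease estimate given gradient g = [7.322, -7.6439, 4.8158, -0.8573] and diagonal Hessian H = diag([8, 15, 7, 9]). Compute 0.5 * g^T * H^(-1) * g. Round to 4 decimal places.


Step 1: H is diagonal, so H^(-1) * g = [0.9153, -0.5096, 0.688, -0.0953].
Step 2: g^T H^(-1) g = sum_i g_i^2 / H_ii
  = (7.322)^2/8 + (-7.6439)^2/15 + (4.8158)^2/7 + (-0.8573)^2/9
  = 6.7015 + 3.8953 + 3.3131 + 0.0817 = 13.9915
Step 3: Objective decrease = 0.5 * g^T H^(-1) g = 6.9958


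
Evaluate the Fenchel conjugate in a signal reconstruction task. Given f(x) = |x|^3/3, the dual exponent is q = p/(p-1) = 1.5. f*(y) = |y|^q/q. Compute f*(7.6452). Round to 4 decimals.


The conjugate exponent q satisfies 1/p + 1/q = 1.
p = 3, so q = 3/(3 - 1) = 1.5
|y|^q = 7.6452^1.5 = 21.1389
f*(7.6452) = 21.1389 / 1.5 = 14.0926


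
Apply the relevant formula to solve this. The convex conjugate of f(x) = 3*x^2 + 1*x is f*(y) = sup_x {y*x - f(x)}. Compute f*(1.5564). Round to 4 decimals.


f*(y) = sup_x {y*x - a*x^2 - b*x} = sup_x {(y-b)*x - a*x^2}
FOC: (y - b) - 2a*x = 0 => x* = (y - b)/(2a)
x* = (1.5564 - 1)/(2*3) = 0.0927
f*(1.5564) = (y-b)^2/(4a) = (1.5564 - 1)^2/(4*3)
= 0.3096/12 = 0.0258


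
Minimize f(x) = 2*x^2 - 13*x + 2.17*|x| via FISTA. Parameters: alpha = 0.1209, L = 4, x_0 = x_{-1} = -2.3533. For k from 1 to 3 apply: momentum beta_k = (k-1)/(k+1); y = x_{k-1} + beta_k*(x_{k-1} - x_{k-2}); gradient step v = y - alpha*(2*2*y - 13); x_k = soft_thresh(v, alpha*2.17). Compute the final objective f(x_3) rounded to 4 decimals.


FISTA on f(x) = 2*x^2 - 13*x + 2.17*|x|
L = 4, alpha = 0.1209
Iteration 1: beta = 0.0, y = -2.3533 + 0.0*(-2.3533 + 2.3533) = -2.3533
  grad(y) = -22.4132, v = y - alpha*grad = 0.3565
  prox(v) = soft_thresh(0.3565, 0.2624) = 0.0941
Iteration 2: beta = 0.3333, y = 0.0941 + 0.3333*(0.0941 + 2.3533) = 0.9099
  grad(y) = -9.3604, v = y - alpha*grad = 2.0416
  prox(v) = soft_thresh(2.0416, 0.2624) = 1.7792
Iteration 3: beta = 0.5, y = 1.7792 + 0.5*(1.7792 - 0.0941) = 2.6218
  grad(y) = -2.5129, v = y - alpha*grad = 2.9256
  prox(v) = soft_thresh(2.9256, 0.2624) = 2.6632
f(x_3) = 2*2.6632^2 - 13*2.6632 + 2.17*|2.6632| = -14.6572


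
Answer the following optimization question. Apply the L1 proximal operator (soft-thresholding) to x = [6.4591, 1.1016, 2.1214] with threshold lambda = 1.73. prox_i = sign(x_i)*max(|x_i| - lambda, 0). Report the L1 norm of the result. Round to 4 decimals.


Soft-thresholding with lambda = 1.73:
prox(6.4591) = sign(6.4591)*max(|6.4591| - 1.73, 0) = 4.7291
prox(1.1016) = sign(1.1016)*max(|1.1016| - 1.73, 0) = 0.0
prox(2.1214) = sign(2.1214)*max(|2.1214| - 1.73, 0) = 0.3914
prox(x) = [4.7291, 0.0, 0.3914]
||prox(x)||_1 = 4.7291 + 0.0 + 0.3914 = 5.1205


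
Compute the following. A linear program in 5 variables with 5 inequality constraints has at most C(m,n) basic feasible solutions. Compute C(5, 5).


Each vertex corresponds to some choice of n active constraints out of m, so the number of vertices is at most C(m, n) = m! / (n!(m-n)!).
m = 5, n = 5
Numerator: 5 * 4 * 3 * 2 * 1
Denominator: 5! = 120
C(5, 5) = 1


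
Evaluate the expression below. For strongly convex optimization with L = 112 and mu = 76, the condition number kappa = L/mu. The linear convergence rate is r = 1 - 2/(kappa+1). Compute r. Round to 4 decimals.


Step 1: Compute the condition number.
kappa = L/mu = 112/76 = 1.4737
Step 2: Compute the convergence rate.
r = 1 - 2/(kappa + 1) = 1 - 2*mu/(L + mu) = (L - mu)/(L + mu) = 36/188 = 0.1915


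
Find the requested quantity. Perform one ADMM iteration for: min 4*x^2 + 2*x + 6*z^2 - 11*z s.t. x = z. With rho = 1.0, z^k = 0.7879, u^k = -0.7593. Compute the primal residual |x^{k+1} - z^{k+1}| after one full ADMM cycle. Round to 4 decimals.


ADMM iteration with rho = 1.0, z^k = 0.7879, u^k = -0.7593
Step 1: x-update.
Minimize 4*x^2 + 2*x + (1.0/2)*(x - 0.7879 - 0.7593)^2
FOC: (2*4 + 1.0)*x = -2 + 1.0*(0.7879 + 0.7593)
x^{k+1} = -0.0503
Step 2: z-update.
Minimize 6*z^2 - 11*z + (1.0/2)*(-0.0503 - z - 0.7593)^2
FOC: (2*6 + 1.0)*z = 11 + 1.0*(-0.0503 - 0.7593)
z^{k+1} = 0.7839
Step 3: u-update.
u^{k+1} = -0.7593 - 0.0503 - 0.7839 = -1.5935
Step 4: Primal residual = |-0.0503 - 0.7839| = 0.8342


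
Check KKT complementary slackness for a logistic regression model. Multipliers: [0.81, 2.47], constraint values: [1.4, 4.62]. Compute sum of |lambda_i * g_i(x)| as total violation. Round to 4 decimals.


KKT complementary slackness check:
lambda_1 * g_1 = 0.81 * 1.4 = 1.134
lambda_2 * g_2 = 2.47 * 4.62 = 11.4114
Total violation = 1.134 + 11.4114 = 12.5454


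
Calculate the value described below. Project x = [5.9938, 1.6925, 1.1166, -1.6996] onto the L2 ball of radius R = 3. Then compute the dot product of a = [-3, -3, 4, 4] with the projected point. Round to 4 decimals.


Step 1: Compute ||x|| (intermediates to 6 decimals).
||x|| = sqrt(5.9938^2 + 1.6925^2 + 1.1166^2 + (-1.6996)^2) = 6.551765
Step 2: Project.
Since ||x|| > R, scale = R/||x|| = 3/6.551765 = 0.457892, proj(x) = scale * x
proj(x) = [2.744513, 0.774982, 0.511282, -0.778233]
Step 3: Dot product.
a^T * proj(x) = -3*2.744513 - 3*0.774982 + 4*0.511282 + 4*(-0.778233) = -11.6263


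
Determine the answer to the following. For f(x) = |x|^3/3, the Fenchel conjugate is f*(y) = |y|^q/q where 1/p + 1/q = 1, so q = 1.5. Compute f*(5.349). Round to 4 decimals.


The conjugate exponent q satisfies 1/p + 1/q = 1.
p = 3, so q = 3/(3 - 1) = 1.5
|y|^q = 5.349^1.5 = 12.3711
f*(5.349) = 12.3711 / 1.5 = 8.2474


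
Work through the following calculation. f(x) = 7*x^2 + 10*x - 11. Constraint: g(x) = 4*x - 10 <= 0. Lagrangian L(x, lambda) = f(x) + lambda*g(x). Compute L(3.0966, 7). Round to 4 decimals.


Step 1: Evaluate f(x).
f(3.0966) = 7*3.0966^2 + 10*3.0966 - 11 = 87.0885
Step 2: Evaluate g(x).
g(3.0966) = 4*3.0966 - 10 = 2.3864
Step 3: Compute Lagrangian.
L = 87.0885 + 7*2.3864 = 103.7933


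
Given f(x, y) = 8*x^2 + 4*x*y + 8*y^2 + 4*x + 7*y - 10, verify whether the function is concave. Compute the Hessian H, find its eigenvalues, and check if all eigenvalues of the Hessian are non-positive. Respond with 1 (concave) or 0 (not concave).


The Hessian of f(x,y) = 8*x^2 + 4*x*y + 8*y^2 + 4*x + 7*y - 10 is:
H = [[16, 4], [4, 16]]
Trace = 16 + 16 = 32
Determinant = 16*16 - (4)^2 = 240
Discriminant = (32)^2 - 4*240 = 64.0
Eigenvalues: lambda_1 = 12.0, lambda_2 = 20.0
The function is not concave.

0


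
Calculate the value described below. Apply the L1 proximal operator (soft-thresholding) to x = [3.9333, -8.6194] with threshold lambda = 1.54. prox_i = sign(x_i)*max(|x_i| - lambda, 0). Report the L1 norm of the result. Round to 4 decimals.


Soft-thresholding with lambda = 1.54:
prox(3.9333) = sign(3.9333)*max(|3.9333| - 1.54, 0) = 2.3933
prox(-8.6194) = sign(-8.6194)*max(|-8.6194| - 1.54, 0) = -7.0794
prox(x) = [2.3933, -7.0794]
||prox(x)||_1 = 2.3933 + 7.0794 = 9.4727


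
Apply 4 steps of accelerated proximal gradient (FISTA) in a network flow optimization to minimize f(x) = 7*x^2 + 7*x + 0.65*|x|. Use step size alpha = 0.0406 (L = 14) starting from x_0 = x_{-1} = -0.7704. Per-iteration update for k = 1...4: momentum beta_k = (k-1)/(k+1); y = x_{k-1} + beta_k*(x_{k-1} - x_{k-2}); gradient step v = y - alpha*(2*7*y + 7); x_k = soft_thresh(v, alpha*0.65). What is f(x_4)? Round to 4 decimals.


FISTA on f(x) = 7*x^2 + 7*x + 0.65*|x|
L = 14, alpha = 0.0406
Iteration 1: beta = 0.0, y = -0.7704 + 0.0*(-0.7704 + 0.7704) = -0.7704
  grad(y) = -3.7856, v = y - alpha*grad = -0.6167
  prox(v) = soft_thresh(-0.6167, 0.0264) = -0.5903
Iteration 2: beta = 0.3333, y = -0.5903 + 0.3333*(-0.5903 + 0.7704) = -0.5303
  grad(y) = -0.424, v = y - alpha*grad = -0.5131
  prox(v) = soft_thresh(-0.5131, 0.0264) = -0.4867
Iteration 3: beta = 0.5, y = -0.4867 + 0.5*(-0.4867 + 0.5903) = -0.4349
  grad(y) = 0.9119, v = y - alpha*grad = -0.4719
  prox(v) = soft_thresh(-0.4719, 0.0264) = -0.4455
Iteration 4: beta = 0.6, y = -0.4455 + 0.6*(-0.4455 + 0.4867) = -0.4208
  grad(y) = 1.109, v = y - alpha*grad = -0.4658
  prox(v) = soft_thresh(-0.4658, 0.0264) = -0.4394
f(x_4) = 7*(-0.4394)^2 + 7*(-0.4394) + 0.65*|-0.4394| = -1.4387


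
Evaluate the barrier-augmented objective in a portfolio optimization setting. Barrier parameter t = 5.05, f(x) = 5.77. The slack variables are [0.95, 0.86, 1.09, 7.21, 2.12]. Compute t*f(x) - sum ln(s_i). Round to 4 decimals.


Step 1: Compute log-barrier.
ln values: [-0.0513, -0.1508, 0.0862, 1.9755, 0.7514]
phi = -(-0.0513 - 0.1508 + 0.0862 + 1.9755 + 0.7514) = -2.6109
Step 2: Compute augmented objective.
t*f(x) = 5.05*5.77 = 29.1385
Total = 29.1385 - 2.6109 = 26.5276


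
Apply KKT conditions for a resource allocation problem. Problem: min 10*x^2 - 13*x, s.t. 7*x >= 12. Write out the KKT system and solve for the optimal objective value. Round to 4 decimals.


Step 1: Try lambda = 0 (constraint inactive).
x_unc = 13/(2*10) = 0.65
Check: 7*0.65 = 4.55 < 12 -- violated!
Step 2: Constraint must be active: 7*x = 12
x* = 12/7 = 1.7143 (rounded; the exact value 12/7 is used below)
lambda = (2*10*(12/7) - 13)/7 = 3.0408
Step 3: Compute optimal value.
f(x*) = 10*(12/7)^2 - 13*(12/7) = 7.102


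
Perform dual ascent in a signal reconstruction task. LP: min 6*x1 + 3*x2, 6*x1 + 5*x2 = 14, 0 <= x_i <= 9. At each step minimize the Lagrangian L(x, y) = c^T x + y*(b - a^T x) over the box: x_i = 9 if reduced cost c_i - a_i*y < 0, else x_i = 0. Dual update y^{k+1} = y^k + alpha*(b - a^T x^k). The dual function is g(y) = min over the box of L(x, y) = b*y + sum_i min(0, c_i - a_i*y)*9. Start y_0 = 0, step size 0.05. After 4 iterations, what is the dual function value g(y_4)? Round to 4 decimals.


Dual ascent for LP: min 6*x1 + 3*x2, 6*x1 + 5*x2 = 14, 0 <= x_i <= 9
Step 1: y^k = 0.0, reduced costs: (6.0, 3.0)
  x^k = (0.0, 0.0), subgradient = b - a^T x = 14.0
  y^{k+1} = 0.0 + 0.05*14.0 = 0.7
Step 2: y^k = 0.7, reduced costs: (1.8, -0.5)
  x^k = (0.0, 9.0), subgradient = b - a^T x = -31.0
  y^{k+1} = 0.7 + 0.05*-31.0 = -0.85
Step 3: y^k = -0.85, reduced costs: (11.1, 7.25)
  x^k = (0.0, 0.0), subgradient = b - a^T x = 14.0
  y^{k+1} = -0.85 + 0.05*14.0 = -0.15
Step 4: y^k = -0.15, reduced costs: (6.9, 3.75)
  x^k = (0.0, 0.0), subgradient = b - a^T x = 14.0
  y^{k+1} = -0.15 + 0.05*14.0 = 0.55
Dual objective at y_4 = 0.55: reduced costs (2.7, 0.25), box minimizer x = (0.0, 0.0)
g(y_4) = b*y + (c1 - a1*y)*x1 + (c2 - a2*y)*x2 = 14*0.55 + 2.7*0.0 + 0.25*0.0 = 7.7 + 0.0 + 0.0 = 7.7


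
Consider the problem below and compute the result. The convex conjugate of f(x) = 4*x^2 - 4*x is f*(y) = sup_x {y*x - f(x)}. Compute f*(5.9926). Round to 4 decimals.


f*(y) = sup_x {y*x - a*x^2 - b*x} = sup_x {(y-b)*x - a*x^2}
FOC: (y - b) - 2a*x = 0 => x* = (y - b)/(2a)
x* = (5.9926 + 4)/(2*4) = 1.2491
f*(5.9926) = (y-b)^2/(4a) = (5.9926 + 4)^2/(4*4)
= 99.8521/16 = 6.2408


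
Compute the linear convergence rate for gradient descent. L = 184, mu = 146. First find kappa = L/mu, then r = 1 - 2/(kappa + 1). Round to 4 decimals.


Step 1: Compute the condition number.
kappa = L/mu = 184/146 = 1.2603
Step 2: Compute the convergence rate.
r = 1 - 2/(kappa + 1) = 1 - 2*mu/(L + mu) = (L - mu)/(L + mu) = 38/330 = 0.1152


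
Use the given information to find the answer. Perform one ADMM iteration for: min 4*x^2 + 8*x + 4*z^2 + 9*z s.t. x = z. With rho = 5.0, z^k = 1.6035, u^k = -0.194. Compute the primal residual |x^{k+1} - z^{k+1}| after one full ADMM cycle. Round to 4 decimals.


ADMM iteration with rho = 5.0, z^k = 1.6035, u^k = -0.194
Step 1: x-update.
Minimize 4*x^2 + 8*x + (5.0/2)*(x - 1.6035 - 0.194)^2
FOC: (2*4 + 5.0)*x = -8 + 5.0*(1.6035 + 0.194)
x^{k+1} = 0.076
Step 2: z-update.
Minimize 4*z^2 + 9*z + (5.0/2)*(0.076 - z - 0.194)^2
FOC: (2*4 + 5.0)*z = -9 + 5.0*(0.076 - 0.194)
z^{k+1} = -0.7377
Step 3: u-update.
u^{k+1} = -0.194 + 0.076 + 0.7377 = 0.6197
Step 4: Primal residual = |0.076 + 0.7377| = 0.8137


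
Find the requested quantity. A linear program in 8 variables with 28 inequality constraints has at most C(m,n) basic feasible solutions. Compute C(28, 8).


Each vertex corresponds to some choice of n active constraints out of m, so the number of vertices is at most C(m, n) = m! / (n!(m-n)!).
m = 28, n = 8
Numerator: 28 * 27 * 26 * 25 * 24 * 23 * 22 * 21
Denominator: 8! = 40320
C(28, 8) = 3108105


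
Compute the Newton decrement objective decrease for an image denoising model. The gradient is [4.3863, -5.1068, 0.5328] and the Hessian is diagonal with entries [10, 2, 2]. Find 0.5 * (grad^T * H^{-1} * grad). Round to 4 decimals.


Step 1: H is diagonal, so H^(-1) * g = [0.4386, -2.5534, 0.2664].
Step 2: g^T H^(-1) g = sum_i g_i^2 / H_ii
  = (4.3863)^2/10 + (-5.1068)^2/2 + (0.5328)^2/2
  = 1.924 + 13.0397 + 0.1419 = 15.1056
Step 3: Objective decrease = 0.5 * g^T H^(-1) g = 7.5528


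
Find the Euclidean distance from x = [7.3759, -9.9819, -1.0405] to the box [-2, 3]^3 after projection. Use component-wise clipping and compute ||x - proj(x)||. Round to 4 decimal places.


Project each component onto [-2, 3].
clip(7.3759) = 3.0, clip(-9.9819) = -2.0, clip(-1.0405) = -1.0405
Projection = [3.0, -2.0, -1.0405]
Squared diffs: [19.1485, 63.7107, 0.0]
Distance = sqrt(82.8592) = 9.1027


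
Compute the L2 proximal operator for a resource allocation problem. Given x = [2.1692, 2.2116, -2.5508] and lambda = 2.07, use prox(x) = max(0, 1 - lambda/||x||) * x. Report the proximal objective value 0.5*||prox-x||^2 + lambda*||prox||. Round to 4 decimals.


Step 1: Compute ||x||.
||x|| = 4.0129
Step 2: Compute scaling factor.
scale = max(0, 1 - 2.07/4.0129) = 0.4842
Step 3: prox(x) = [1.0502, 1.0708, -1.235]
||prox(x)|| = 1.9429
Step 4: Proximal objective.
0.5*||prox-x||^2 = 2.1425
lambda*||prox|| = 4.0218
Total = 6.1642


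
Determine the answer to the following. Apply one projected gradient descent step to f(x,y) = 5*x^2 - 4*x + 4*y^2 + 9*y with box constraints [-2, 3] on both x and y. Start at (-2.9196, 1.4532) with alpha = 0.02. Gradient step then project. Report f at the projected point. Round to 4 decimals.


Step 1: Compute gradient at (-2.9196, 1.4532).
grad_x = 2*5*-2.9196 - 4 = -33.196
grad_y = 2*4*1.4532 + 9 = 20.6256
Step 2: Gradient step.
x_raw = -2.9196 - 0.02*-33.196 = -2.2557
y_raw = 1.4532 - 0.02*20.6256 = 1.0407
Step 3: Project onto [-2, 3].
x_proj = clip(-2.2557) = -2.0
y_proj = clip(1.0407) = 1.0407
Step 4: Evaluate f.
f(-2.0, 1.0407) = 41.6983


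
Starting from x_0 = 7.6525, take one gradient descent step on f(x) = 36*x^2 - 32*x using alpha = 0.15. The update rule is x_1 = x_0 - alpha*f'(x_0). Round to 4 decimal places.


We compute the gradient at x_0 and apply the update.
f'(x) = 72*x - 32
f'(7.6525) = 72*7.6525 - 32 = 518.98
x_1 = 7.6525 - 0.15*518.98 = -70.1945


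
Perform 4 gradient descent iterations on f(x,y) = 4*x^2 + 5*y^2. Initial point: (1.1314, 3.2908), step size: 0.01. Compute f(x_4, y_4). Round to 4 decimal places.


Gradient descent on f(x,y) = 4*x^2 + 5*y^2.
Starting point: (1.1314, 3.2908), alpha = 0.01
Step 1: grad_x = 2*4*1.1314 = 9.0512, grad_y = 2*5*3.2908 = 32.908
  x_1 = 1.1314 - 0.01*9.0512 = 1.0409
  y_1 = 3.2908 - 0.01*32.908 = 2.9617
Step 2: grad_x = 2*4*1.0409 = 8.3271, grad_y = 2*5*2.9617 = 29.6172
  x_2 = 1.0409 - 0.01*8.3271 = 0.9576
  y_2 = 2.9617 - 0.01*29.6172 = 2.6655
Step 3: grad_x = 2*4*0.9576 = 7.6609, grad_y = 2*5*2.6655 = 26.6555
  x_3 = 0.9576 - 0.01*7.6609 = 0.881
  y_3 = 2.6655 - 0.01*26.6555 = 2.399
Step 4: grad_x = 2*4*0.881 = 7.0481, grad_y = 2*5*2.399 = 23.9899
  x_4 = 0.881 - 0.01*7.0481 = 0.8105
  y_4 = 2.399 - 0.01*23.9899 = 2.1591
f(0.8105, 2.1591) = 4*0.8105^2 + 5*2.1591^2 = 25.9362


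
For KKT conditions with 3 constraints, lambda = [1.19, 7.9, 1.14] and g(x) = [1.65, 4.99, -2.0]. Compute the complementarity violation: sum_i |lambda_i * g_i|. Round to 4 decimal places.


KKT complementary slackness check:
lambda_1 * g_1 = 1.19 * 1.65 = 1.9635
lambda_2 * g_2 = 7.9 * 4.99 = 39.421
lambda_3 * g_3 = 1.14 * -2.0 = -2.28
Total violation = 1.9635 + 39.421 + 2.28 = 43.6645


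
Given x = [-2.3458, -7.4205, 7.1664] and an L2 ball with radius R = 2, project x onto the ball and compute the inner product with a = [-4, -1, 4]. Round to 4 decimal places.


Step 1: Compute ||x|| (intermediates to 6 decimals).
||x|| = sqrt((-2.3458)^2 + (-7.4205)^2 + 7.1664^2) = 10.579409
Step 2: Project.
Since ||x|| > R, scale = R/||x|| = 2/10.579409 = 0.189046, proj(x) = scale * x
proj(x) = [-0.443464, -1.402816, 1.354779]
Step 3: Dot product.
a^T * proj(x) = -4*(-0.443464) - 1*(-1.402816) + 4*1.354779 = 8.5958


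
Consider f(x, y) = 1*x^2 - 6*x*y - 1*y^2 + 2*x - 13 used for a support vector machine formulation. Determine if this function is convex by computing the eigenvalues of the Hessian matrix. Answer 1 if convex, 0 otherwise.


The Hessian of f(x,y) = 1*x^2 - 6*x*y - 1*y^2 + 2*x - 13 is:
H = [[2, -6], [-6, -2]]
Trace = 2 - 2 = 0
Determinant = 2*-2 - (-6)^2 = -40
Discriminant = (0)^2 - 4*-40 = 160.0
Eigenvalues: lambda_1 = -6.3246, lambda_2 = 6.3246
The function is not convex.

0


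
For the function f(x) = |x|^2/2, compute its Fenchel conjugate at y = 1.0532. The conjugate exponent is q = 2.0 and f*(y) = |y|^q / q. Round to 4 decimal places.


The conjugate exponent q satisfies 1/p + 1/q = 1.
p = 2, so q = 2/(2 - 1) = 2.0
|y|^q = 1.0532^2.0 = 1.1092
f*(1.0532) = 1.1092 / 2.0 = 0.5546


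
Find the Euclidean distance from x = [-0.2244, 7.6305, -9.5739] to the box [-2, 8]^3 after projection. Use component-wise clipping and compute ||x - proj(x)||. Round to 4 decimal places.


Project each component onto [-2, 8].
clip(-0.2244) = -0.2244, clip(7.6305) = 7.6305, clip(-9.5739) = -2.0
Projection = [-0.2244, 7.6305, -2.0]
Squared diffs: [0.0, 0.0, 57.364]
Distance = sqrt(57.364) = 7.5739


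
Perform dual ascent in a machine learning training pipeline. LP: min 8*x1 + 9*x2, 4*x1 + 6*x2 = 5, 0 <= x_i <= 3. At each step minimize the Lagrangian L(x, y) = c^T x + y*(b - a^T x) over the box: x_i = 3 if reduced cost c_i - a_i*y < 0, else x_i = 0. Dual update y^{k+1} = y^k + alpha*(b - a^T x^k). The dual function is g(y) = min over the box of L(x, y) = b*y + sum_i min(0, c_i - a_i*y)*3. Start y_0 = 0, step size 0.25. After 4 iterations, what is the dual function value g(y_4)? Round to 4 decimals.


Dual ascent for LP: min 8*x1 + 9*x2, 4*x1 + 6*x2 = 5, 0 <= x_i <= 3
Step 1: y^k = 0.0, reduced costs: (8.0, 9.0)
  x^k = (0.0, 0.0), subgradient = b - a^T x = 5.0
  y^{k+1} = 0.0 + 0.25*5.0 = 1.25
Step 2: y^k = 1.25, reduced costs: (3.0, 1.5)
  x^k = (0.0, 0.0), subgradient = b - a^T x = 5.0
  y^{k+1} = 1.25 + 0.25*5.0 = 2.5
Step 3: y^k = 2.5, reduced costs: (-2.0, -6.0)
  x^k = (3.0, 3.0), subgradient = b - a^T x = -25.0
  y^{k+1} = 2.5 + 0.25*-25.0 = -3.75
Step 4: y^k = -3.75, reduced costs: (23.0, 31.5)
  x^k = (0.0, 0.0), subgradient = b - a^T x = 5.0
  y^{k+1} = -3.75 + 0.25*5.0 = -2.5
Dual objective at y_4 = -2.5: reduced costs (18.0, 24.0), box minimizer x = (0.0, 0.0)
g(y_4) = b*y + (c1 - a1*y)*x1 + (c2 - a2*y)*x2 = 5*(-2.5) + 18.0*0.0 + 24.0*0.0 = -12.5 + 0.0 + 0.0 = -12.5


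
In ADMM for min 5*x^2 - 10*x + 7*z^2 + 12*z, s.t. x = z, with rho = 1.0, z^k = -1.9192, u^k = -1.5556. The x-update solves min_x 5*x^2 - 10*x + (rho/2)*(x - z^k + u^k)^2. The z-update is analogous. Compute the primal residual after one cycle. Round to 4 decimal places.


ADMM iteration with rho = 1.0, z^k = -1.9192, u^k = -1.5556
Step 1: x-update.
Minimize 5*x^2 - 10*x + (1.0/2)*(x + 1.9192 - 1.5556)^2
FOC: (2*5 + 1.0)*x = 10 + 1.0*(-1.9192 + 1.5556)
x^{k+1} = 0.876
Step 2: z-update.
Minimize 7*z^2 + 12*z + (1.0/2)*(0.876 - z - 1.5556)^2
FOC: (2*7 + 1.0)*z = -12 + 1.0*(0.876 - 1.5556)
z^{k+1} = -0.8453
Step 3: u-update.
u^{k+1} = -1.5556 + 0.876 + 0.8453 = 0.1657
Step 4: Primal residual = |0.876 + 0.8453| = 1.7213


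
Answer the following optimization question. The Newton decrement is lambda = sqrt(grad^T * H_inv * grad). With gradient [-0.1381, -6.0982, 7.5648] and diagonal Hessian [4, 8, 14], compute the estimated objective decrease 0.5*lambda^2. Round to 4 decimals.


Step 1: H is diagonal, so H^(-1) * g = [-0.0345, -0.7623, 0.5403].
Step 2: g^T H^(-1) g = sum_i g_i^2 / H_ii
  = (-0.1381)^2/4 + (-6.0982)^2/8 + (7.5648)^2/14
  = 0.0048 + 4.6485 + 4.0876 = 8.7409
Step 3: Objective decrease = 0.5 * g^T H^(-1) g = 4.3704


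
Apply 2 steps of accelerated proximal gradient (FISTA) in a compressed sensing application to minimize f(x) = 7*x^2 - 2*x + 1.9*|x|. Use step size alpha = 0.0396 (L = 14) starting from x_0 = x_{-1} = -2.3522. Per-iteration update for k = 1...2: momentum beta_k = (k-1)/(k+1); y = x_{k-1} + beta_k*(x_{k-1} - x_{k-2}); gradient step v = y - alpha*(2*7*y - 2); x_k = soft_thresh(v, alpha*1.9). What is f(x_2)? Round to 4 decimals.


FISTA on f(x) = 7*x^2 - 2*x + 1.9*|x|
L = 14, alpha = 0.0396
Iteration 1: beta = 0.0, y = -2.3522 + 0.0*(-2.3522 + 2.3522) = -2.3522
  grad(y) = -34.9308, v = y - alpha*grad = -0.9689
  prox(v) = soft_thresh(-0.9689, 0.0752) = -0.8937
Iteration 2: beta = 0.3333, y = -0.8937 + 0.3333*(-0.8937 + 2.3522) = -0.4075
  grad(y) = -7.7055, v = y - alpha*grad = -0.1024
  prox(v) = soft_thresh(-0.1024, 0.0752) = -0.0272
f(x_2) = 7*(-0.0272)^2 - 2*(-0.0272) + 1.9*|-0.0272| = 0.1111


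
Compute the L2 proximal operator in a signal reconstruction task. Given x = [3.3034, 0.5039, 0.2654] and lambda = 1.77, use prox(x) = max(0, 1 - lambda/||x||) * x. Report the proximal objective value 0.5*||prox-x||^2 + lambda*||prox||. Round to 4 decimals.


Step 1: Compute ||x||.
||x|| = 3.3521
Step 2: Compute scaling factor.
scale = max(0, 1 - 1.77/3.3521) = 0.472
Step 3: prox(x) = [1.5591, 0.2378, 0.1253]
||prox(x)|| = 1.5821
Step 4: Proximal objective.
0.5*||prox-x||^2 = 1.5665
lambda*||prox|| = 2.8003
Total = 4.3668


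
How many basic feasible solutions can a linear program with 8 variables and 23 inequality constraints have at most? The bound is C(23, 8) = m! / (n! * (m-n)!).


Each vertex corresponds to some choice of n active constraints out of m, so the number of vertices is at most C(m, n) = m! / (n!(m-n)!).
m = 23, n = 8
Numerator: 23 * 22 * 21 * 20 * 19 * 18 * 17 * 16
Denominator: 8! = 40320
C(23, 8) = 490314


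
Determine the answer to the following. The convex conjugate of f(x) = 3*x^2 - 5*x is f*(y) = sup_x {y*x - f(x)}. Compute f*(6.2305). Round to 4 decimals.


f*(y) = sup_x {y*x - a*x^2 - b*x} = sup_x {(y-b)*x - a*x^2}
FOC: (y - b) - 2a*x = 0 => x* = (y - b)/(2a)
x* = (6.2305 + 5)/(2*3) = 1.8718
f*(6.2305) = (y-b)^2/(4a) = (6.2305 + 5)^2/(4*3)
= 126.1241/12 = 10.5103


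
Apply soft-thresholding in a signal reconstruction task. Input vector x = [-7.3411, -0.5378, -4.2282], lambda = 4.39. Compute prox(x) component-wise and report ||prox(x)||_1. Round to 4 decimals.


Soft-thresholding with lambda = 4.39:
prox(-7.3411) = sign(-7.3411)*max(|-7.3411| - 4.39, 0) = -2.9511
prox(-0.5378) = sign(-0.5378)*max(|-0.5378| - 4.39, 0) = 0.0
prox(-4.2282) = sign(-4.2282)*max(|-4.2282| - 4.39, 0) = 0.0
prox(x) = [-2.9511, 0.0, 0.0]
||prox(x)||_1 = 2.9511 + 0.0 + 0.0 = 2.9511


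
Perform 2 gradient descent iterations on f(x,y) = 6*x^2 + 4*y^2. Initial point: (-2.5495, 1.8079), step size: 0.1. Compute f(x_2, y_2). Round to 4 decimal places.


Gradient descent on f(x,y) = 6*x^2 + 4*y^2.
Starting point: (-2.5495, 1.8079), alpha = 0.1
Step 1: grad_x = 2*6*-2.5495 = -30.594, grad_y = 2*4*1.8079 = 14.4632
  x_1 = -2.5495 - 0.1*-30.594 = 0.5099
  y_1 = 1.8079 - 0.1*14.4632 = 0.3616
Step 2: grad_x = 2*6*0.5099 = 6.1188, grad_y = 2*4*0.3616 = 2.8926
  x_2 = 0.5099 - 0.1*6.1188 = -0.102
  y_2 = 0.3616 - 0.1*2.8926 = 0.0723
f(-0.102, 0.0723) = 6*(-0.102)^2 + 4*0.0723^2 = 0.0833


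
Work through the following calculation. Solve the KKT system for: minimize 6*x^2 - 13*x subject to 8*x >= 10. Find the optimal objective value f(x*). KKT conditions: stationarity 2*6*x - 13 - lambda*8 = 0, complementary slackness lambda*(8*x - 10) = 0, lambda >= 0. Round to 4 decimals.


Step 1: Try lambda = 0 (constraint inactive).
x_unc = 13/(2*6) = 1.0833
Check: 8*1.0833 = 8.6664 < 10 -- violated!
Step 2: Constraint must be active: 8*x = 10
x* = 10/8 = 1.25
lambda = (2*6*1.25 - 13)/8 = 0.25
Step 3: Compute optimal value.
f(x*) = 6*1.25^2 - 13*1.25 = -6.875


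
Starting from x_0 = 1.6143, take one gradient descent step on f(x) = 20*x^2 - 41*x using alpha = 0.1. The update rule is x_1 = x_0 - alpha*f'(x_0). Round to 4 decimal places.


We compute the gradient at x_0 and apply the update.
f'(x) = 40*x - 41
f'(1.6143) = 40*1.6143 - 41 = 23.572
x_1 = 1.6143 - 0.1*23.572 = -0.7429


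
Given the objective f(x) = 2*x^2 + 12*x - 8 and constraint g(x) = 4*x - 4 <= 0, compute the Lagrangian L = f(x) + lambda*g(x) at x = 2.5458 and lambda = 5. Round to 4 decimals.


Step 1: Evaluate f(x).
f(2.5458) = 2*2.5458^2 + 12*2.5458 - 8 = 35.5118
Step 2: Evaluate g(x).
g(2.5458) = 4*2.5458 - 4 = 6.1832
Step 3: Compute Lagrangian.
L = 35.5118 + 5*6.1832 = 66.4278


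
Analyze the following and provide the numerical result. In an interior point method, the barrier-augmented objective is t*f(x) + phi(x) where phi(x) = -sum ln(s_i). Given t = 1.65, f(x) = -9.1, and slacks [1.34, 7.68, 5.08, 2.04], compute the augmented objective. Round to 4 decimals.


Step 1: Compute log-barrier.
ln values: [0.2927, 2.0386, 1.6253, 0.7129]
phi = -(0.2927 + 2.0386 + 1.6253 + 0.7129) = -4.6696
Step 2: Compute augmented objective.
t*f(x) = 1.65*-9.1 = -15.015
Total = -15.015 - 4.6696 = -19.6846


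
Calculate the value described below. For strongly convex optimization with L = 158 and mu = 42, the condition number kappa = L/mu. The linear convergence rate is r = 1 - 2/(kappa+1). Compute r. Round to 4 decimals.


Step 1: Compute the condition number.
kappa = L/mu = 158/42 = 3.7619
Step 2: Compute the convergence rate.
r = 1 - 2/(kappa + 1) = 1 - 2*mu/(L + mu) = (L - mu)/(L + mu) = 116/200 = 0.58


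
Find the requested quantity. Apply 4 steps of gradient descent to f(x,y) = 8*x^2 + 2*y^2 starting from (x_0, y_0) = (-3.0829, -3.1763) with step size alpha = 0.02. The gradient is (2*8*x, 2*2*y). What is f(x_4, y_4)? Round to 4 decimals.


Gradient descent on f(x,y) = 8*x^2 + 2*y^2.
Starting point: (-3.0829, -3.1763), alpha = 0.02
Step 1: grad_x = 2*8*-3.0829 = -49.3264, grad_y = 2*2*-3.1763 = -12.7052
  x_1 = -3.0829 - 0.02*-49.3264 = -2.0964
  y_1 = -3.1763 - 0.02*-12.7052 = -2.9222
Step 2: grad_x = 2*8*-2.0964 = -33.542, grad_y = 2*2*-2.9222 = -11.6888
  x_2 = -2.0964 - 0.02*-33.542 = -1.4255
  y_2 = -2.9222 - 0.02*-11.6888 = -2.6884
Step 3: grad_x = 2*8*-1.4255 = -22.8085, grad_y = 2*2*-2.6884 = -10.7537
  x_3 = -1.4255 - 0.02*-22.8085 = -0.9694
  y_3 = -2.6884 - 0.02*-10.7537 = -2.4733
Step 4: grad_x = 2*8*-0.9694 = -15.5098, grad_y = 2*2*-2.4733 = -9.8934
  x_4 = -0.9694 - 0.02*-15.5098 = -0.6592
  y_4 = -2.4733 - 0.02*-9.8934 = -2.2755
f(-0.6592, -2.2755) = 8*(-0.6592)^2 + 2*(-2.2755)^2 = 13.8316


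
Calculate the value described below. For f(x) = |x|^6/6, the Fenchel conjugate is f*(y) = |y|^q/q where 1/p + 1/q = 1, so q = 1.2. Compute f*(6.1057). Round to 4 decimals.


The conjugate exponent q satisfies 1/p + 1/q = 1.
p = 6, so q = 6/(6 - 1) = 1.2
|y|^q = 6.1057^1.2 = 8.7676
f*(6.1057) = 8.7676 / 1.2 = 7.3064


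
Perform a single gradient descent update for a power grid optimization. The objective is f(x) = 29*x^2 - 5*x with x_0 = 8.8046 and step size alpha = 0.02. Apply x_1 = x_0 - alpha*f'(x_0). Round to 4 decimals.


We compute the gradient at x_0 and apply the update.
f'(x) = 58*x - 5
f'(8.8046) = 58*8.8046 - 5 = 505.6668
x_1 = 8.8046 - 0.02*505.6668 = -1.3087


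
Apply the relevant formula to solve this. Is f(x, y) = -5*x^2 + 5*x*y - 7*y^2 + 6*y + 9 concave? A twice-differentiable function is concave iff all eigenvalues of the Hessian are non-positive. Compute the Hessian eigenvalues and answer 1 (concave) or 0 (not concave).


The Hessian of f(x,y) = -5*x^2 + 5*x*y - 7*y^2 + 6*y + 9 is:
H = [[-10, 5], [5, -14]]
Trace = -10 - 14 = -24
Determinant = -10*-14 - (5)^2 = 115
Discriminant = (-24)^2 - 4*115 = 116.0
Eigenvalues: lambda_1 = -17.3852, lambda_2 = -6.6148
The function is concave.

1


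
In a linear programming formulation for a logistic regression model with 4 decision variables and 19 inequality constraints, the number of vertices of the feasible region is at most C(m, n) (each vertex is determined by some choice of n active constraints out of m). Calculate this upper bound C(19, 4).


Each vertex corresponds to some choice of n active constraints out of m, so the number of vertices is at most C(m, n) = m! / (n!(m-n)!).
m = 19, n = 4
Numerator: 19 * 18 * 17 * 16
Denominator: 4! = 24
C(19, 4) = 3876


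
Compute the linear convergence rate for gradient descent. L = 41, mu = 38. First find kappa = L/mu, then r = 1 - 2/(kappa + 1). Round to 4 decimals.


Step 1: Compute the condition number.
kappa = L/mu = 41/38 = 1.0789
Step 2: Compute the convergence rate.
r = 1 - 2/(kappa + 1) = 1 - 2*mu/(L + mu) = (L - mu)/(L + mu) = 3/79 = 0.038


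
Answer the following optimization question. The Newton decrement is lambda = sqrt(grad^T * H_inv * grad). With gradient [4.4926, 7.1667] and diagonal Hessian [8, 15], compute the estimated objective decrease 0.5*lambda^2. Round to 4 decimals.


Step 1: H is diagonal, so H^(-1) * g = [0.5616, 0.4778].
Step 2: g^T H^(-1) g = sum_i g_i^2 / H_ii
  = (4.4926)^2/8 + (7.1667)^2/15
  = 2.5229 + 3.4241 = 5.947
Step 3: Objective decrease = 0.5 * g^T H^(-1) g = 2.9735


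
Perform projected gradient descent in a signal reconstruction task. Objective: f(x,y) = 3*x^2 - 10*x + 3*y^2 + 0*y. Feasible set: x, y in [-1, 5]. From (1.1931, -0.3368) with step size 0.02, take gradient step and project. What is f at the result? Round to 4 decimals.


Step 1: Compute gradient at (1.1931, -0.3368).
grad_x = 2*3*1.1931 - 10 = -2.8414
grad_y = 2*3*-0.3368 + 0 = -2.0208
Step 2: Gradient step.
x_raw = 1.1931 - 0.02*-2.8414 = 1.2499
y_raw = -0.3368 - 0.02*-2.0208 = -0.2964
Step 3: Project onto [-1, 5].
x_proj = clip(1.2499) = 1.2499
y_proj = clip(-0.2964) = -0.2964
Step 4: Evaluate f.
f(1.2499, -0.2964) = -7.5488


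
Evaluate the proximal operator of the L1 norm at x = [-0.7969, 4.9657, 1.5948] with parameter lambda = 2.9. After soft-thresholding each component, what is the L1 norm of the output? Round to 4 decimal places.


Soft-thresholding with lambda = 2.9:
prox(-0.7969) = sign(-0.7969)*max(|-0.7969| - 2.9, 0) = 0.0
prox(4.9657) = sign(4.9657)*max(|4.9657| - 2.9, 0) = 2.0657
prox(1.5948) = sign(1.5948)*max(|1.5948| - 2.9, 0) = 0.0
prox(x) = [0.0, 2.0657, 0.0]
||prox(x)||_1 = 0.0 + 2.0657 + 0.0 = 2.0657


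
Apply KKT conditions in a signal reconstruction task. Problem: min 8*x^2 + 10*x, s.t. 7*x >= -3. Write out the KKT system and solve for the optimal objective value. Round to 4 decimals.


Step 1: Try lambda = 0 (constraint inactive).
x_unc = -10/(2*8) = -0.625
Check: 7*-0.625 = -4.375 < -3 -- violated!
Step 2: Constraint must be active: 7*x = -3
x* = -3/7 = -0.4286 (rounded; the exact value -3/7 is used below)
lambda = (2*8*(-3/7) + 10)/7 = 0.449
Step 3: Compute optimal value.
f(x*) = 8*(-3/7)^2 + 10*(-3/7) = -2.8163


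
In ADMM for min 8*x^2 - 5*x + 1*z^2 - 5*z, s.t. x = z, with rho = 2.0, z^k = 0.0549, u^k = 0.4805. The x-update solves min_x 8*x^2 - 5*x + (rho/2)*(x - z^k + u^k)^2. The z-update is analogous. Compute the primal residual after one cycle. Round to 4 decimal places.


ADMM iteration with rho = 2.0, z^k = 0.0549, u^k = 0.4805
Step 1: x-update.
Minimize 8*x^2 - 5*x + (2.0/2)*(x - 0.0549 + 0.4805)^2
FOC: (2*8 + 2.0)*x = 5 + 2.0*(0.0549 - 0.4805)
x^{k+1} = 0.2305
Step 2: z-update.
Minimize 1*z^2 - 5*z + (2.0/2)*(0.2305 - z + 0.4805)^2
FOC: (2*1 + 2.0)*z = 5 + 2.0*(0.2305 + 0.4805)
z^{k+1} = 1.6055
Step 3: u-update.
u^{k+1} = 0.4805 + 0.2305 - 1.6055 = -0.8945
Step 4: Primal residual = |0.2305 - 1.6055| = 1.375


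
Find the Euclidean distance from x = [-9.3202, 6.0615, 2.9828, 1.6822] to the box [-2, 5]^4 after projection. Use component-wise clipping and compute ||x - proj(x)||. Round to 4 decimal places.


Project each component onto [-2, 5].
clip(-9.3202) = -2.0, clip(6.0615) = 5.0, clip(2.9828) = 2.9828, clip(1.6822) = 1.6822
Projection = [-2.0, 5.0, 2.9828, 1.6822]
Squared diffs: [53.5853, 1.1268, 0.0, 0.0]
Distance = sqrt(54.7121) = 7.3968


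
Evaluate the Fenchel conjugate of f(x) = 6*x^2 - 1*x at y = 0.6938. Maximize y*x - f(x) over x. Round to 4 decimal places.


f*(y) = sup_x {y*x - a*x^2 - b*x} = sup_x {(y-b)*x - a*x^2}
FOC: (y - b) - 2a*x = 0 => x* = (y - b)/(2a)
x* = (0.6938 + 1)/(2*6) = 0.1412
f*(0.6938) = (y-b)^2/(4a) = (0.6938 + 1)^2/(4*6)
= 2.869/24 = 0.1195


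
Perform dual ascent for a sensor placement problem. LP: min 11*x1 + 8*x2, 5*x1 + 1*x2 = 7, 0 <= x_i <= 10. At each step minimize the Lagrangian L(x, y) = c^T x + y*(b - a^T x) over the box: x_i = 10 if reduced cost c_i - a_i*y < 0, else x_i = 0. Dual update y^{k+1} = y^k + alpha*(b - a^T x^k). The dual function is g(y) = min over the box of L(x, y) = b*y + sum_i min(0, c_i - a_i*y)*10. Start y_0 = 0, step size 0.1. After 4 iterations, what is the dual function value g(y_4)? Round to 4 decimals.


Dual ascent for LP: min 11*x1 + 8*x2, 5*x1 + 1*x2 = 7, 0 <= x_i <= 10
Step 1: y^k = 0.0, reduced costs: (11.0, 8.0)
  x^k = (0.0, 0.0), subgradient = b - a^T x = 7.0
  y^{k+1} = 0.0 + 0.1*7.0 = 0.7
Step 2: y^k = 0.7, reduced costs: (7.5, 7.3)
  x^k = (0.0, 0.0), subgradient = b - a^T x = 7.0
  y^{k+1} = 0.7 + 0.1*7.0 = 1.4
Step 3: y^k = 1.4, reduced costs: (4.0, 6.6)
  x^k = (0.0, 0.0), subgradient = b - a^T x = 7.0
  y^{k+1} = 1.4 + 0.1*7.0 = 2.1
Step 4: y^k = 2.1, reduced costs: (0.5, 5.9)
  x^k = (0.0, 0.0), subgradient = b - a^T x = 7.0
  y^{k+1} = 2.1 + 0.1*7.0 = 2.8
Dual objective at y_4 = 2.8: reduced costs (-3.0, 5.2), box minimizer x = (10.0, 0.0)
g(y_4) = b*y + (c1 - a1*y)*x1 + (c2 - a2*y)*x2 = 7*2.8 + (-3.0)*10.0 + 5.2*0.0 = 19.6 - 30.0 + 0.0 = -10.4


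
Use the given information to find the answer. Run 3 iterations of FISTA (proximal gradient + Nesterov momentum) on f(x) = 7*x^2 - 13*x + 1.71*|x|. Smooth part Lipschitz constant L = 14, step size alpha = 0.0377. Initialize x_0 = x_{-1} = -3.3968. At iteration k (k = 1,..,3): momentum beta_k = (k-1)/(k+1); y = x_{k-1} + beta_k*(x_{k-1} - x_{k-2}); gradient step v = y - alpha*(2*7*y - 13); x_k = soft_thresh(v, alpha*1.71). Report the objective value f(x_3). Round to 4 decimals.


FISTA on f(x) = 7*x^2 - 13*x + 1.71*|x|
L = 14, alpha = 0.0377
Iteration 1: beta = 0.0, y = -3.3968 + 0.0*(-3.3968 + 3.3968) = -3.3968
  grad(y) = -60.5552, v = y - alpha*grad = -1.1139
  prox(v) = soft_thresh(-1.1139, 0.0645) = -1.0494
Iteration 2: beta = 0.3333, y = -1.0494 + 0.3333*(-1.0494 + 3.3968) = -0.2669
  grad(y) = -16.7371, v = y - alpha*grad = 0.3641
  prox(v) = soft_thresh(0.3641, 0.0645) = 0.2996
Iteration 3: beta = 0.5, y = 0.2996 + 0.5*(0.2996 + 1.0494) = 0.9741
  grad(y) = 0.6371, v = y - alpha*grad = 0.9501
  prox(v) = soft_thresh(0.9501, 0.0645) = 0.8856
f(x_3) = 7*0.8856^2 - 13*0.8856 + 1.71*|0.8856| = -4.5084


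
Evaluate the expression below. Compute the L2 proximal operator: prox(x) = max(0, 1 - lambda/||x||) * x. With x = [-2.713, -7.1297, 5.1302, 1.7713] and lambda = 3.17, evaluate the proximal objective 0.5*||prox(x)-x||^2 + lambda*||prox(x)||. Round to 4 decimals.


Step 1: Compute ||x||.
||x|| = 9.3621
Step 2: Compute scaling factor.
scale = max(0, 1 - 3.17/9.3621) = 0.6614
Step 3: prox(x) = [-1.7944, -4.7156, 3.3931, 1.1715]
||prox(x)|| = 6.1921
Step 4: Proximal objective.
0.5*||prox-x||^2 = 5.0245
lambda*||prox|| = 19.629
Total = 24.6535


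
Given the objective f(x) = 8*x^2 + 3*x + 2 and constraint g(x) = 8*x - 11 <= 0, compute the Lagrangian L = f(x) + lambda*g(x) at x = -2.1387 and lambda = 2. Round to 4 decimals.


Step 1: Evaluate f(x).
f(-2.1387) = 8*(-2.1387)^2 + 3*(-2.1387) + 2 = 32.1762
Step 2: Evaluate g(x).
g(-2.1387) = 8*-2.1387 - 11 = -28.1096
Step 3: Compute Lagrangian.
L = 32.1762 + 2*-28.1096 = -24.043


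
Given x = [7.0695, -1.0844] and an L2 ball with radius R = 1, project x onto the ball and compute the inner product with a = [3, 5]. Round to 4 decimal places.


Step 1: Compute ||x|| (intermediates to 6 decimals).
||x|| = sqrt(7.0695^2 + (-1.0844)^2) = 7.152185
Step 2: Project.
Since ||x|| > R, scale = R/||x|| = 1/7.152185 = 0.139817, proj(x) = scale * x
proj(x) = [0.988436, -0.151618]
Step 3: Dot product.
a^T * proj(x) = 3*0.988436 + 5*(-0.151618) = 2.2072


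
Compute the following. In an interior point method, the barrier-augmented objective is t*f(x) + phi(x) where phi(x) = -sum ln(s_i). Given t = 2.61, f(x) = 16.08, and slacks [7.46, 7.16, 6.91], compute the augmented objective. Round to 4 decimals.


Step 1: Compute log-barrier.
ln values: [2.0096, 1.9685, 1.933]
phi = -(2.0096 + 1.9685 + 1.933) = -5.911
Step 2: Compute augmented objective.
t*f(x) = 2.61*16.08 = 41.9688
Total = 41.9688 - 5.911 = 36.0578


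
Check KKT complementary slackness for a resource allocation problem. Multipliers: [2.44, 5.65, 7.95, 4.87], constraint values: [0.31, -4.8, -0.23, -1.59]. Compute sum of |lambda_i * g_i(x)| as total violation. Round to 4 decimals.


KKT complementary slackness check:
lambda_1 * g_1 = 2.44 * 0.31 = 0.7564
lambda_2 * g_2 = 5.65 * -4.8 = -27.12
lambda_3 * g_3 = 7.95 * -0.23 = -1.8285
lambda_4 * g_4 = 4.87 * -1.59 = -7.7433
Total violation = 0.7564 + 27.12 + 1.8285 + 7.7433 = 37.4482


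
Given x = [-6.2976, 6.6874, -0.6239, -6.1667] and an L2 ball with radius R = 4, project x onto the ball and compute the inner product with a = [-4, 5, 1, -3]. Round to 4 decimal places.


Step 1: Compute ||x|| (intermediates to 6 decimals).
||x|| = sqrt((-6.2976)^2 + 6.6874^2 + (-0.6239)^2 + (-6.1667)^2) = 11.08145
Step 2: Project.
Since ||x|| > R, scale = R/||x|| = 4/11.08145 = 0.360964, proj(x) = scale * x
proj(x) = [-2.273207, 2.413911, -0.225205, -2.225957]
Step 3: Dot product.
a^T * proj(x) = -4*(-2.273207) + 5*2.413911 + 1*(-0.225205) - 3*(-2.225957) = 27.615


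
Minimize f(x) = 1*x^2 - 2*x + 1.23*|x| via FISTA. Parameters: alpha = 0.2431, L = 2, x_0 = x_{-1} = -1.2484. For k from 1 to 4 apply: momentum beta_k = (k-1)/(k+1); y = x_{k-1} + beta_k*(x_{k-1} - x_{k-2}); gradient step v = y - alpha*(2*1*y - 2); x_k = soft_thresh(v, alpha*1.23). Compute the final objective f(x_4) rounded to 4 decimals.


FISTA on f(x) = 1*x^2 - 2*x + 1.23*|x|
L = 2, alpha = 0.2431
Iteration 1: beta = 0.0, y = -1.2484 + 0.0*(-1.2484 + 1.2484) = -1.2484
  grad(y) = -4.4968, v = y - alpha*grad = -0.1552
  prox(v) = soft_thresh(-0.1552, 0.299) = 0.0
Iteration 2: beta = 0.3333, y = 0.0 + 0.3333*(0.0 + 1.2484) = 0.4161
  grad(y) = -1.1677, v = y - alpha*grad = 0.7
  prox(v) = soft_thresh(0.7, 0.299) = 0.401
Iteration 3: beta = 0.5, y = 0.401 + 0.5*(0.401 - 0.0) = 0.6015
  grad(y) = -0.797, v = y - alpha*grad = 0.7952
  prox(v) = soft_thresh(0.7952, 0.299) = 0.4962
Iteration 4: beta = 0.6, y = 0.4962 + 0.6*(0.4962 - 0.401) = 0.5534
  grad(y) = -0.8932, v = y - alpha*grad = 0.7705
  prox(v) = soft_thresh(0.7705, 0.299) = 0.4715
f(x_4) = 1*0.4715^2 - 2*0.4715 + 1.23*|0.4715| = -0.1407
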